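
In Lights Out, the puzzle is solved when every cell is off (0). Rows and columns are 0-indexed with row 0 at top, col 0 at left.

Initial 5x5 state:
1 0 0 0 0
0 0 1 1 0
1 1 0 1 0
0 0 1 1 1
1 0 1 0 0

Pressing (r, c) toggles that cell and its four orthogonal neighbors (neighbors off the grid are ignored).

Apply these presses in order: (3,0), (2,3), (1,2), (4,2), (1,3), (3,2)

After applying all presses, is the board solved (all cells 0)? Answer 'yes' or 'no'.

Answer: no

Derivation:
After press 1 at (3,0):
1 0 0 0 0
0 0 1 1 0
0 1 0 1 0
1 1 1 1 1
0 0 1 0 0

After press 2 at (2,3):
1 0 0 0 0
0 0 1 0 0
0 1 1 0 1
1 1 1 0 1
0 0 1 0 0

After press 3 at (1,2):
1 0 1 0 0
0 1 0 1 0
0 1 0 0 1
1 1 1 0 1
0 0 1 0 0

After press 4 at (4,2):
1 0 1 0 0
0 1 0 1 0
0 1 0 0 1
1 1 0 0 1
0 1 0 1 0

After press 5 at (1,3):
1 0 1 1 0
0 1 1 0 1
0 1 0 1 1
1 1 0 0 1
0 1 0 1 0

After press 6 at (3,2):
1 0 1 1 0
0 1 1 0 1
0 1 1 1 1
1 0 1 1 1
0 1 1 1 0

Lights still on: 17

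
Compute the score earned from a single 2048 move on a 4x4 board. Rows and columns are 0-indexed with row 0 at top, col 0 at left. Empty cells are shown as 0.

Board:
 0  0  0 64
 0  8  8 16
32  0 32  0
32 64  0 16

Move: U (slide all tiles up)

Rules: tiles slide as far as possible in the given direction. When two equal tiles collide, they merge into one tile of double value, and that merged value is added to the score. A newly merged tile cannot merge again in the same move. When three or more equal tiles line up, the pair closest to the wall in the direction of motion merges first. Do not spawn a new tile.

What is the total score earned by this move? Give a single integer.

Answer: 96

Derivation:
Slide up:
col 0: [0, 0, 32, 32] -> [64, 0, 0, 0]  score +64 (running 64)
col 1: [0, 8, 0, 64] -> [8, 64, 0, 0]  score +0 (running 64)
col 2: [0, 8, 32, 0] -> [8, 32, 0, 0]  score +0 (running 64)
col 3: [64, 16, 0, 16] -> [64, 32, 0, 0]  score +32 (running 96)
Board after move:
64  8  8 64
 0 64 32 32
 0  0  0  0
 0  0  0  0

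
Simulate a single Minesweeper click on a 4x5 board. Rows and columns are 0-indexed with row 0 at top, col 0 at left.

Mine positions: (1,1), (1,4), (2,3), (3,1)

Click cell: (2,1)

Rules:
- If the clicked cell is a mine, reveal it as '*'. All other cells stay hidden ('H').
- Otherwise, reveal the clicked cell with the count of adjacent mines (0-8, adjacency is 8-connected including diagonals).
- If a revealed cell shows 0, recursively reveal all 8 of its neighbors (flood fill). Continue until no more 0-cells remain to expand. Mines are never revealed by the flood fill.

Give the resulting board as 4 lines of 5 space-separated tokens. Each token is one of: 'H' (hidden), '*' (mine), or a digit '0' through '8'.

H H H H H
H H H H H
H 2 H H H
H H H H H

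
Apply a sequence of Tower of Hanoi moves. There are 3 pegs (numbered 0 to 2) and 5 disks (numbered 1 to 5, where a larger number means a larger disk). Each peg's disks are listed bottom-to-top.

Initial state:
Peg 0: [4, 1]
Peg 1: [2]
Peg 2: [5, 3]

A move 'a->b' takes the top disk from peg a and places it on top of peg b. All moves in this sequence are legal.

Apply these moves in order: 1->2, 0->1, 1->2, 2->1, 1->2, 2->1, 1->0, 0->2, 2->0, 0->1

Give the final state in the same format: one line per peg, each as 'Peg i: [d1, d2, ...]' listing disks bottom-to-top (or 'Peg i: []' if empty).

Answer: Peg 0: [4]
Peg 1: [1]
Peg 2: [5, 3, 2]

Derivation:
After move 1 (1->2):
Peg 0: [4, 1]
Peg 1: []
Peg 2: [5, 3, 2]

After move 2 (0->1):
Peg 0: [4]
Peg 1: [1]
Peg 2: [5, 3, 2]

After move 3 (1->2):
Peg 0: [4]
Peg 1: []
Peg 2: [5, 3, 2, 1]

After move 4 (2->1):
Peg 0: [4]
Peg 1: [1]
Peg 2: [5, 3, 2]

After move 5 (1->2):
Peg 0: [4]
Peg 1: []
Peg 2: [5, 3, 2, 1]

After move 6 (2->1):
Peg 0: [4]
Peg 1: [1]
Peg 2: [5, 3, 2]

After move 7 (1->0):
Peg 0: [4, 1]
Peg 1: []
Peg 2: [5, 3, 2]

After move 8 (0->2):
Peg 0: [4]
Peg 1: []
Peg 2: [5, 3, 2, 1]

After move 9 (2->0):
Peg 0: [4, 1]
Peg 1: []
Peg 2: [5, 3, 2]

After move 10 (0->1):
Peg 0: [4]
Peg 1: [1]
Peg 2: [5, 3, 2]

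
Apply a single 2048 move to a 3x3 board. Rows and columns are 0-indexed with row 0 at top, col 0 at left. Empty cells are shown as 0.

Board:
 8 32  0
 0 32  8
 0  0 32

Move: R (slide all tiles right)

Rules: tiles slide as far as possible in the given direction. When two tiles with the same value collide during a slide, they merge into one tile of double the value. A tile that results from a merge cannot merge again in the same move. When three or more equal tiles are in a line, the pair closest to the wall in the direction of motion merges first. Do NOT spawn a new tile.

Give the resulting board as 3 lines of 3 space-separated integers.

Answer:  0  8 32
 0 32  8
 0  0 32

Derivation:
Slide right:
row 0: [8, 32, 0] -> [0, 8, 32]
row 1: [0, 32, 8] -> [0, 32, 8]
row 2: [0, 0, 32] -> [0, 0, 32]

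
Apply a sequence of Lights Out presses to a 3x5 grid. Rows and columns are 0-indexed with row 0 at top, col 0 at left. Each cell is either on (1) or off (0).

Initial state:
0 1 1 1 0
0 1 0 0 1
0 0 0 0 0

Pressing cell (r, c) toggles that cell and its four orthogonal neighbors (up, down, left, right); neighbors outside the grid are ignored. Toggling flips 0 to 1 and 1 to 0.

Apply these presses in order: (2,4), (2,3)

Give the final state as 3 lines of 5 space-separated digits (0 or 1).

After press 1 at (2,4):
0 1 1 1 0
0 1 0 0 0
0 0 0 1 1

After press 2 at (2,3):
0 1 1 1 0
0 1 0 1 0
0 0 1 0 0

Answer: 0 1 1 1 0
0 1 0 1 0
0 0 1 0 0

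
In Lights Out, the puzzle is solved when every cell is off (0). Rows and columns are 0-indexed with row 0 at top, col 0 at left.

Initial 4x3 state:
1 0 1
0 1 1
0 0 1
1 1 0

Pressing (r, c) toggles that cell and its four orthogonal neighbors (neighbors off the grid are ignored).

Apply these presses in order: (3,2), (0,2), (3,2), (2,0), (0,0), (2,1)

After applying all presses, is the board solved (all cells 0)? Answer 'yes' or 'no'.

Answer: yes

Derivation:
After press 1 at (3,2):
1 0 1
0 1 1
0 0 0
1 0 1

After press 2 at (0,2):
1 1 0
0 1 0
0 0 0
1 0 1

After press 3 at (3,2):
1 1 0
0 1 0
0 0 1
1 1 0

After press 4 at (2,0):
1 1 0
1 1 0
1 1 1
0 1 0

After press 5 at (0,0):
0 0 0
0 1 0
1 1 1
0 1 0

After press 6 at (2,1):
0 0 0
0 0 0
0 0 0
0 0 0

Lights still on: 0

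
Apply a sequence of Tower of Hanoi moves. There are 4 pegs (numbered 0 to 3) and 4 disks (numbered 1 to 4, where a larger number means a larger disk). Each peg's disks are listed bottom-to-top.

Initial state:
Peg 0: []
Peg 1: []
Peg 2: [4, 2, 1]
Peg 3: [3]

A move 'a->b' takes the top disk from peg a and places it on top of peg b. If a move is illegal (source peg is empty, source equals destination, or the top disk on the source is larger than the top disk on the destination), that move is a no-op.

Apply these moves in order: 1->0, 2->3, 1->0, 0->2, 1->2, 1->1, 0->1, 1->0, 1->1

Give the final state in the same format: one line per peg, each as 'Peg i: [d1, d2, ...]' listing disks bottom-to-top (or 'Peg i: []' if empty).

After move 1 (1->0):
Peg 0: []
Peg 1: []
Peg 2: [4, 2, 1]
Peg 3: [3]

After move 2 (2->3):
Peg 0: []
Peg 1: []
Peg 2: [4, 2]
Peg 3: [3, 1]

After move 3 (1->0):
Peg 0: []
Peg 1: []
Peg 2: [4, 2]
Peg 3: [3, 1]

After move 4 (0->2):
Peg 0: []
Peg 1: []
Peg 2: [4, 2]
Peg 3: [3, 1]

After move 5 (1->2):
Peg 0: []
Peg 1: []
Peg 2: [4, 2]
Peg 3: [3, 1]

After move 6 (1->1):
Peg 0: []
Peg 1: []
Peg 2: [4, 2]
Peg 3: [3, 1]

After move 7 (0->1):
Peg 0: []
Peg 1: []
Peg 2: [4, 2]
Peg 3: [3, 1]

After move 8 (1->0):
Peg 0: []
Peg 1: []
Peg 2: [4, 2]
Peg 3: [3, 1]

After move 9 (1->1):
Peg 0: []
Peg 1: []
Peg 2: [4, 2]
Peg 3: [3, 1]

Answer: Peg 0: []
Peg 1: []
Peg 2: [4, 2]
Peg 3: [3, 1]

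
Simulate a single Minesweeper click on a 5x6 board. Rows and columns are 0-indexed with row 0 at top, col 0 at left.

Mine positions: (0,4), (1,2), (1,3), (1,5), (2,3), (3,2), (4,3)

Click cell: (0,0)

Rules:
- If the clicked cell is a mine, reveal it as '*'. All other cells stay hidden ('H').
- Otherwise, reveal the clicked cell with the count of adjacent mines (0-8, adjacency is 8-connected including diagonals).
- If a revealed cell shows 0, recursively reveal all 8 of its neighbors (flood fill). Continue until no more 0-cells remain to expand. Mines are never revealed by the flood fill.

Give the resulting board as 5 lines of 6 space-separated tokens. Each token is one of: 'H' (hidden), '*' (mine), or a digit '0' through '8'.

0 1 H H H H
0 1 H H H H
0 2 H H H H
0 1 H H H H
0 1 H H H H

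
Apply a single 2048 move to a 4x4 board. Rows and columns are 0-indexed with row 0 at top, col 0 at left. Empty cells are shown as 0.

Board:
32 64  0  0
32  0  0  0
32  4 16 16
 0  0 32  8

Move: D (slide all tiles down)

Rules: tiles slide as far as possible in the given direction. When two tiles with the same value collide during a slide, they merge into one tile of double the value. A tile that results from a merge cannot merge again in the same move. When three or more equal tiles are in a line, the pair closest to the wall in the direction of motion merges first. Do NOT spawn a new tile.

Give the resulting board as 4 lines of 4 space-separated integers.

Answer:  0  0  0  0
 0  0  0  0
32 64 16 16
64  4 32  8

Derivation:
Slide down:
col 0: [32, 32, 32, 0] -> [0, 0, 32, 64]
col 1: [64, 0, 4, 0] -> [0, 0, 64, 4]
col 2: [0, 0, 16, 32] -> [0, 0, 16, 32]
col 3: [0, 0, 16, 8] -> [0, 0, 16, 8]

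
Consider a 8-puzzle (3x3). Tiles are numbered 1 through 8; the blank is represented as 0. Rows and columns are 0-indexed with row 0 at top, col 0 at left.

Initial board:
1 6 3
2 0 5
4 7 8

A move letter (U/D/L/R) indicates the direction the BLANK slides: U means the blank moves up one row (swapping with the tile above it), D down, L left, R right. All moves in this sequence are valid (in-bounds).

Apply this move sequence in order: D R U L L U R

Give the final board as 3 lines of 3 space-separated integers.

After move 1 (D):
1 6 3
2 7 5
4 0 8

After move 2 (R):
1 6 3
2 7 5
4 8 0

After move 3 (U):
1 6 3
2 7 0
4 8 5

After move 4 (L):
1 6 3
2 0 7
4 8 5

After move 5 (L):
1 6 3
0 2 7
4 8 5

After move 6 (U):
0 6 3
1 2 7
4 8 5

After move 7 (R):
6 0 3
1 2 7
4 8 5

Answer: 6 0 3
1 2 7
4 8 5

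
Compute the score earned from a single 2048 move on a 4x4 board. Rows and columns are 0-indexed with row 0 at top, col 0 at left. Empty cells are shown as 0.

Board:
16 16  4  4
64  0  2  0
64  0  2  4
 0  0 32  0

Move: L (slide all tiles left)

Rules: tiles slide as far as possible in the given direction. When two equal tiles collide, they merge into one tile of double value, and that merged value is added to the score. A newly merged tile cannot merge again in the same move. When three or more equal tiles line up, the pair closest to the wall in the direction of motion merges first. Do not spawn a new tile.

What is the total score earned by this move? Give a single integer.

Slide left:
row 0: [16, 16, 4, 4] -> [32, 8, 0, 0]  score +40 (running 40)
row 1: [64, 0, 2, 0] -> [64, 2, 0, 0]  score +0 (running 40)
row 2: [64, 0, 2, 4] -> [64, 2, 4, 0]  score +0 (running 40)
row 3: [0, 0, 32, 0] -> [32, 0, 0, 0]  score +0 (running 40)
Board after move:
32  8  0  0
64  2  0  0
64  2  4  0
32  0  0  0

Answer: 40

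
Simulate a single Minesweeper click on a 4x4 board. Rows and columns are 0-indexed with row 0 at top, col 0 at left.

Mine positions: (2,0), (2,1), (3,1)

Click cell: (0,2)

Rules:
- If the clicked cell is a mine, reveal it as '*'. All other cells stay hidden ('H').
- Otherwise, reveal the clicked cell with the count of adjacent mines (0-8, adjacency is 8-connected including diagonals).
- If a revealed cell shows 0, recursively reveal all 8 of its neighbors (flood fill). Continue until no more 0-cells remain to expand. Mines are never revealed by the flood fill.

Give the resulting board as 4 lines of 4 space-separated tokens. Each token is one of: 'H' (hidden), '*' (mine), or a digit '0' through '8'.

0 0 0 0
2 2 1 0
H H 2 0
H H 2 0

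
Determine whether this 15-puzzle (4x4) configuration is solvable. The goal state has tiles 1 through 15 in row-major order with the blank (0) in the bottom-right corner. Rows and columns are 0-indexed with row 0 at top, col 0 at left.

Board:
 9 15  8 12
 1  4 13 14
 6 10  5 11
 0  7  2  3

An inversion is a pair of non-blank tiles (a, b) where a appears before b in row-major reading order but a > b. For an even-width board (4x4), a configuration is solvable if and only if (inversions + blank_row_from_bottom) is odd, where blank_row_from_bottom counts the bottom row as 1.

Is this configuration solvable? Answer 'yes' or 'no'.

Answer: no

Derivation:
Inversions: 67
Blank is in row 3 (0-indexed from top), which is row 1 counting from the bottom (bottom = 1).
67 + 1 = 68, which is even, so the puzzle is not solvable.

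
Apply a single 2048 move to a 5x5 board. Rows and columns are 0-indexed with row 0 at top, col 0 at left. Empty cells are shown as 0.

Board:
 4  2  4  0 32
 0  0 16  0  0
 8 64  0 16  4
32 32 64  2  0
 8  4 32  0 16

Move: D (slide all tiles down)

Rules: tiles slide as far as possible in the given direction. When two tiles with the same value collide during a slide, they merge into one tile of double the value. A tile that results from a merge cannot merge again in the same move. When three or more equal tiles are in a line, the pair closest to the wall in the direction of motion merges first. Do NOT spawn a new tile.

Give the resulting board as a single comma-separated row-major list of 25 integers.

Answer: 0, 0, 0, 0, 0, 4, 2, 4, 0, 0, 8, 64, 16, 0, 32, 32, 32, 64, 16, 4, 8, 4, 32, 2, 16

Derivation:
Slide down:
col 0: [4, 0, 8, 32, 8] -> [0, 4, 8, 32, 8]
col 1: [2, 0, 64, 32, 4] -> [0, 2, 64, 32, 4]
col 2: [4, 16, 0, 64, 32] -> [0, 4, 16, 64, 32]
col 3: [0, 0, 16, 2, 0] -> [0, 0, 0, 16, 2]
col 4: [32, 0, 4, 0, 16] -> [0, 0, 32, 4, 16]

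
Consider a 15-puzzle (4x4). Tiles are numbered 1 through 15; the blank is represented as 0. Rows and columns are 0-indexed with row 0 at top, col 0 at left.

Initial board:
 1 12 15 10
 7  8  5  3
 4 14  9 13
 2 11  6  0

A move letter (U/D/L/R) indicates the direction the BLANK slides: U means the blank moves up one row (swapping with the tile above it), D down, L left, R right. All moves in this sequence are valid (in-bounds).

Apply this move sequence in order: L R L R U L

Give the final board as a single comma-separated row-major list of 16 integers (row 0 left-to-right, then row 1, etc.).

Answer: 1, 12, 15, 10, 7, 8, 5, 3, 4, 14, 0, 9, 2, 11, 6, 13

Derivation:
After move 1 (L):
 1 12 15 10
 7  8  5  3
 4 14  9 13
 2 11  0  6

After move 2 (R):
 1 12 15 10
 7  8  5  3
 4 14  9 13
 2 11  6  0

After move 3 (L):
 1 12 15 10
 7  8  5  3
 4 14  9 13
 2 11  0  6

After move 4 (R):
 1 12 15 10
 7  8  5  3
 4 14  9 13
 2 11  6  0

After move 5 (U):
 1 12 15 10
 7  8  5  3
 4 14  9  0
 2 11  6 13

After move 6 (L):
 1 12 15 10
 7  8  5  3
 4 14  0  9
 2 11  6 13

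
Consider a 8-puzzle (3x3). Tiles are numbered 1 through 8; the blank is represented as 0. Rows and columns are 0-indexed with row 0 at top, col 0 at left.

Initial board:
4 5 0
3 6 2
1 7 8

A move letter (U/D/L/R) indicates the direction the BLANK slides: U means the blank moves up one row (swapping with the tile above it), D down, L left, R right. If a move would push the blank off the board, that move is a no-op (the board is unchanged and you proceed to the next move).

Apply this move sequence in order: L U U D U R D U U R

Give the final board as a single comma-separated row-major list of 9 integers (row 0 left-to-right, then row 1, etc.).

After move 1 (L):
4 0 5
3 6 2
1 7 8

After move 2 (U):
4 0 5
3 6 2
1 7 8

After move 3 (U):
4 0 5
3 6 2
1 7 8

After move 4 (D):
4 6 5
3 0 2
1 7 8

After move 5 (U):
4 0 5
3 6 2
1 7 8

After move 6 (R):
4 5 0
3 6 2
1 7 8

After move 7 (D):
4 5 2
3 6 0
1 7 8

After move 8 (U):
4 5 0
3 6 2
1 7 8

After move 9 (U):
4 5 0
3 6 2
1 7 8

After move 10 (R):
4 5 0
3 6 2
1 7 8

Answer: 4, 5, 0, 3, 6, 2, 1, 7, 8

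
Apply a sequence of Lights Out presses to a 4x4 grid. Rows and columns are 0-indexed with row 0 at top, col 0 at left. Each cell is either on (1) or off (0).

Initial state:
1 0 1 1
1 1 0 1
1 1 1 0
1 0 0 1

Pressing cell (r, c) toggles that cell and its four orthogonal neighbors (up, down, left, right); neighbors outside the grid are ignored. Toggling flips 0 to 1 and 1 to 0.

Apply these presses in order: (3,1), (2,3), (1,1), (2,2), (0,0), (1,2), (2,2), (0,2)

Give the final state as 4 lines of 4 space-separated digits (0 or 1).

Answer: 0 1 1 0
1 1 1 1
1 1 1 1
0 1 1 0

Derivation:
After press 1 at (3,1):
1 0 1 1
1 1 0 1
1 0 1 0
0 1 1 1

After press 2 at (2,3):
1 0 1 1
1 1 0 0
1 0 0 1
0 1 1 0

After press 3 at (1,1):
1 1 1 1
0 0 1 0
1 1 0 1
0 1 1 0

After press 4 at (2,2):
1 1 1 1
0 0 0 0
1 0 1 0
0 1 0 0

After press 5 at (0,0):
0 0 1 1
1 0 0 0
1 0 1 0
0 1 0 0

After press 6 at (1,2):
0 0 0 1
1 1 1 1
1 0 0 0
0 1 0 0

After press 7 at (2,2):
0 0 0 1
1 1 0 1
1 1 1 1
0 1 1 0

After press 8 at (0,2):
0 1 1 0
1 1 1 1
1 1 1 1
0 1 1 0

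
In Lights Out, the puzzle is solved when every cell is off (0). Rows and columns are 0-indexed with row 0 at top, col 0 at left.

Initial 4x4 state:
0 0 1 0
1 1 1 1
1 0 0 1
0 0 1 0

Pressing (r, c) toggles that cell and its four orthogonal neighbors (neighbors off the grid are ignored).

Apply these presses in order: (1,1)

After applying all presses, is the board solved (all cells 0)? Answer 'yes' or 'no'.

After press 1 at (1,1):
0 1 1 0
0 0 0 1
1 1 0 1
0 0 1 0

Lights still on: 7

Answer: no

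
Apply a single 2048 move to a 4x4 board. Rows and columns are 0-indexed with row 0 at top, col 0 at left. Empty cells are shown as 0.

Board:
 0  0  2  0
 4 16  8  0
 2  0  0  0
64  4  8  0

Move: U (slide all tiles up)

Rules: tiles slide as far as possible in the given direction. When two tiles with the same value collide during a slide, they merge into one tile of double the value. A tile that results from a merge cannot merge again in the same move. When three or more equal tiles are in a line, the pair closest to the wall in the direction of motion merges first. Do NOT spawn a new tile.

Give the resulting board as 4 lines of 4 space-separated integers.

Answer:  4 16  2  0
 2  4 16  0
64  0  0  0
 0  0  0  0

Derivation:
Slide up:
col 0: [0, 4, 2, 64] -> [4, 2, 64, 0]
col 1: [0, 16, 0, 4] -> [16, 4, 0, 0]
col 2: [2, 8, 0, 8] -> [2, 16, 0, 0]
col 3: [0, 0, 0, 0] -> [0, 0, 0, 0]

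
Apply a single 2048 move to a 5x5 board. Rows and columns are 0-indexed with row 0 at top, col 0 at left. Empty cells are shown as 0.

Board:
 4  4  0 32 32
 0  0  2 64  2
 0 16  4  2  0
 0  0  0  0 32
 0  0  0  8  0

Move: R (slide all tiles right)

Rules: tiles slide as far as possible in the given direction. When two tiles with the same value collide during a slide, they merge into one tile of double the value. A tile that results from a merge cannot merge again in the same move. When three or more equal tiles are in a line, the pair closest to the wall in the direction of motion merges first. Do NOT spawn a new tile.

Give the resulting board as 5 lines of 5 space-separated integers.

Slide right:
row 0: [4, 4, 0, 32, 32] -> [0, 0, 0, 8, 64]
row 1: [0, 0, 2, 64, 2] -> [0, 0, 2, 64, 2]
row 2: [0, 16, 4, 2, 0] -> [0, 0, 16, 4, 2]
row 3: [0, 0, 0, 0, 32] -> [0, 0, 0, 0, 32]
row 4: [0, 0, 0, 8, 0] -> [0, 0, 0, 0, 8]

Answer:  0  0  0  8 64
 0  0  2 64  2
 0  0 16  4  2
 0  0  0  0 32
 0  0  0  0  8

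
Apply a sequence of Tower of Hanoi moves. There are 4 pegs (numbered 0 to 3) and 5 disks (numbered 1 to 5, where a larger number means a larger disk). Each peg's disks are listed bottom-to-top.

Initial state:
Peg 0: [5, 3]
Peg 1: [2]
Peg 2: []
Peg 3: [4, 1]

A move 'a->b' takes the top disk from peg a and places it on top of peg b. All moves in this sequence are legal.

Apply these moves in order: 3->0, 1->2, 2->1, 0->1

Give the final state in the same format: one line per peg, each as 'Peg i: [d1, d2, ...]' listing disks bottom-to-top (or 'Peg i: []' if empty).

After move 1 (3->0):
Peg 0: [5, 3, 1]
Peg 1: [2]
Peg 2: []
Peg 3: [4]

After move 2 (1->2):
Peg 0: [5, 3, 1]
Peg 1: []
Peg 2: [2]
Peg 3: [4]

After move 3 (2->1):
Peg 0: [5, 3, 1]
Peg 1: [2]
Peg 2: []
Peg 3: [4]

After move 4 (0->1):
Peg 0: [5, 3]
Peg 1: [2, 1]
Peg 2: []
Peg 3: [4]

Answer: Peg 0: [5, 3]
Peg 1: [2, 1]
Peg 2: []
Peg 3: [4]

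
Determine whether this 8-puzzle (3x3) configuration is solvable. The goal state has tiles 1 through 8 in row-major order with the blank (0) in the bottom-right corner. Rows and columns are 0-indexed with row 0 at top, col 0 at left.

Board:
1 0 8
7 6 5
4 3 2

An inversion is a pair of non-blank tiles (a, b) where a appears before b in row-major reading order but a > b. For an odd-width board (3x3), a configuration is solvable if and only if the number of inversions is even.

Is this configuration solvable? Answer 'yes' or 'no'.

Inversions (pairs i<j in row-major order where tile[i] > tile[j] > 0): 21
21 is odd, so the puzzle is not solvable.

Answer: no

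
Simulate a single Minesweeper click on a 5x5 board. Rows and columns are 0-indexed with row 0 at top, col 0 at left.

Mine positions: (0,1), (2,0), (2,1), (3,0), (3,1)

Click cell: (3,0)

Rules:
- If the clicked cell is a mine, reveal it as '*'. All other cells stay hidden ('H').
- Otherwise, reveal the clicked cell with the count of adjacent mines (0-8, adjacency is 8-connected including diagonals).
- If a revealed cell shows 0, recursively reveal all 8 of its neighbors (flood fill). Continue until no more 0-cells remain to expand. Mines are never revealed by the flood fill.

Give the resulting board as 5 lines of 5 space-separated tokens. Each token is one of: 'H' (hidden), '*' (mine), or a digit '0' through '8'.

H H H H H
H H H H H
H H H H H
* H H H H
H H H H H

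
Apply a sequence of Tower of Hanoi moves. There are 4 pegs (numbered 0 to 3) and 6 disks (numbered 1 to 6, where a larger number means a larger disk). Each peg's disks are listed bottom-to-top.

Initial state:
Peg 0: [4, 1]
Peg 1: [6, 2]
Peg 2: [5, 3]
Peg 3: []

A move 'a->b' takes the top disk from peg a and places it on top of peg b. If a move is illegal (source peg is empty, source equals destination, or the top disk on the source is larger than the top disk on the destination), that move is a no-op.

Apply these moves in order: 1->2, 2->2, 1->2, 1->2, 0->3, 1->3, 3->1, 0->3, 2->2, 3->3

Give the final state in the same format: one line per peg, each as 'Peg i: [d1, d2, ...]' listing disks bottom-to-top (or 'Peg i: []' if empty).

After move 1 (1->2):
Peg 0: [4, 1]
Peg 1: [6]
Peg 2: [5, 3, 2]
Peg 3: []

After move 2 (2->2):
Peg 0: [4, 1]
Peg 1: [6]
Peg 2: [5, 3, 2]
Peg 3: []

After move 3 (1->2):
Peg 0: [4, 1]
Peg 1: [6]
Peg 2: [5, 3, 2]
Peg 3: []

After move 4 (1->2):
Peg 0: [4, 1]
Peg 1: [6]
Peg 2: [5, 3, 2]
Peg 3: []

After move 5 (0->3):
Peg 0: [4]
Peg 1: [6]
Peg 2: [5, 3, 2]
Peg 3: [1]

After move 6 (1->3):
Peg 0: [4]
Peg 1: [6]
Peg 2: [5, 3, 2]
Peg 3: [1]

After move 7 (3->1):
Peg 0: [4]
Peg 1: [6, 1]
Peg 2: [5, 3, 2]
Peg 3: []

After move 8 (0->3):
Peg 0: []
Peg 1: [6, 1]
Peg 2: [5, 3, 2]
Peg 3: [4]

After move 9 (2->2):
Peg 0: []
Peg 1: [6, 1]
Peg 2: [5, 3, 2]
Peg 3: [4]

After move 10 (3->3):
Peg 0: []
Peg 1: [6, 1]
Peg 2: [5, 3, 2]
Peg 3: [4]

Answer: Peg 0: []
Peg 1: [6, 1]
Peg 2: [5, 3, 2]
Peg 3: [4]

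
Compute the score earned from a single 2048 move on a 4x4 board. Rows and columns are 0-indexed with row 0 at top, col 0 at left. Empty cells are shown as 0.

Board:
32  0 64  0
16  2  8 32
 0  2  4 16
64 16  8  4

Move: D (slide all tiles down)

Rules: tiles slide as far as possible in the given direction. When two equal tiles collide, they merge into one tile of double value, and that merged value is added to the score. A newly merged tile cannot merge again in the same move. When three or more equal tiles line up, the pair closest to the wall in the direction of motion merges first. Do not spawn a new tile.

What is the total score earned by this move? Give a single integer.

Slide down:
col 0: [32, 16, 0, 64] -> [0, 32, 16, 64]  score +0 (running 0)
col 1: [0, 2, 2, 16] -> [0, 0, 4, 16]  score +4 (running 4)
col 2: [64, 8, 4, 8] -> [64, 8, 4, 8]  score +0 (running 4)
col 3: [0, 32, 16, 4] -> [0, 32, 16, 4]  score +0 (running 4)
Board after move:
 0  0 64  0
32  0  8 32
16  4  4 16
64 16  8  4

Answer: 4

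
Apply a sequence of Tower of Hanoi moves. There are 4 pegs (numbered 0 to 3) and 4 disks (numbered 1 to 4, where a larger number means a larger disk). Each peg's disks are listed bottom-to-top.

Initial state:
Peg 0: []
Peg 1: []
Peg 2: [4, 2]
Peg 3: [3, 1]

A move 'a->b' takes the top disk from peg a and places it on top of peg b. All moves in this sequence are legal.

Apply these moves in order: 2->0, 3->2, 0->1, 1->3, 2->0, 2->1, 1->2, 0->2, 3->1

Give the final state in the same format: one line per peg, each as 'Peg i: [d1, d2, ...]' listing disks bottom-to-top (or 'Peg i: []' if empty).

Answer: Peg 0: []
Peg 1: [2]
Peg 2: [4, 1]
Peg 3: [3]

Derivation:
After move 1 (2->0):
Peg 0: [2]
Peg 1: []
Peg 2: [4]
Peg 3: [3, 1]

After move 2 (3->2):
Peg 0: [2]
Peg 1: []
Peg 2: [4, 1]
Peg 3: [3]

After move 3 (0->1):
Peg 0: []
Peg 1: [2]
Peg 2: [4, 1]
Peg 3: [3]

After move 4 (1->3):
Peg 0: []
Peg 1: []
Peg 2: [4, 1]
Peg 3: [3, 2]

After move 5 (2->0):
Peg 0: [1]
Peg 1: []
Peg 2: [4]
Peg 3: [3, 2]

After move 6 (2->1):
Peg 0: [1]
Peg 1: [4]
Peg 2: []
Peg 3: [3, 2]

After move 7 (1->2):
Peg 0: [1]
Peg 1: []
Peg 2: [4]
Peg 3: [3, 2]

After move 8 (0->2):
Peg 0: []
Peg 1: []
Peg 2: [4, 1]
Peg 3: [3, 2]

After move 9 (3->1):
Peg 0: []
Peg 1: [2]
Peg 2: [4, 1]
Peg 3: [3]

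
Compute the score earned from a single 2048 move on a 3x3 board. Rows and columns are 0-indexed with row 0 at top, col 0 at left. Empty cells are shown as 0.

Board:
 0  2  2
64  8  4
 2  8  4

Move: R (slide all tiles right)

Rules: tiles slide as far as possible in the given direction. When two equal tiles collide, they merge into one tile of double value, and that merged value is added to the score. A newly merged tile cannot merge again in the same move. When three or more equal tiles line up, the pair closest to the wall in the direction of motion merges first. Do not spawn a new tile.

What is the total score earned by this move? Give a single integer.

Slide right:
row 0: [0, 2, 2] -> [0, 0, 4]  score +4 (running 4)
row 1: [64, 8, 4] -> [64, 8, 4]  score +0 (running 4)
row 2: [2, 8, 4] -> [2, 8, 4]  score +0 (running 4)
Board after move:
 0  0  4
64  8  4
 2  8  4

Answer: 4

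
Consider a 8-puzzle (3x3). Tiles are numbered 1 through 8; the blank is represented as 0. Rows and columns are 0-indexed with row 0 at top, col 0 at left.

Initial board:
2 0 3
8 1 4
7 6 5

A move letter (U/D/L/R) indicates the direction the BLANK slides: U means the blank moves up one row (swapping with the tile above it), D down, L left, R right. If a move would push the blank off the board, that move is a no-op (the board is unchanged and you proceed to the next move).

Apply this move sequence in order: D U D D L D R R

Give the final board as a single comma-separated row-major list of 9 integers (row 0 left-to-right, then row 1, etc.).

After move 1 (D):
2 1 3
8 0 4
7 6 5

After move 2 (U):
2 0 3
8 1 4
7 6 5

After move 3 (D):
2 1 3
8 0 4
7 6 5

After move 4 (D):
2 1 3
8 6 4
7 0 5

After move 5 (L):
2 1 3
8 6 4
0 7 5

After move 6 (D):
2 1 3
8 6 4
0 7 5

After move 7 (R):
2 1 3
8 6 4
7 0 5

After move 8 (R):
2 1 3
8 6 4
7 5 0

Answer: 2, 1, 3, 8, 6, 4, 7, 5, 0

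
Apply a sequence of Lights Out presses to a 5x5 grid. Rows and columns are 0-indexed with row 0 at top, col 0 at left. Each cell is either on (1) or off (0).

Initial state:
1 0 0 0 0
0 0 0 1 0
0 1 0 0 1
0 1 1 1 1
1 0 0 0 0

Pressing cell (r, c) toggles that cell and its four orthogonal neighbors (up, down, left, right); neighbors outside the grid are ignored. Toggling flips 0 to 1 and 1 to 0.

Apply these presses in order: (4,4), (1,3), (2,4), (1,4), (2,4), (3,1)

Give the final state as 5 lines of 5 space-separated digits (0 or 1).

Answer: 1 0 0 1 1
0 0 1 1 0
0 0 0 1 0
1 0 0 1 0
1 1 0 1 1

Derivation:
After press 1 at (4,4):
1 0 0 0 0
0 0 0 1 0
0 1 0 0 1
0 1 1 1 0
1 0 0 1 1

After press 2 at (1,3):
1 0 0 1 0
0 0 1 0 1
0 1 0 1 1
0 1 1 1 0
1 0 0 1 1

After press 3 at (2,4):
1 0 0 1 0
0 0 1 0 0
0 1 0 0 0
0 1 1 1 1
1 0 0 1 1

After press 4 at (1,4):
1 0 0 1 1
0 0 1 1 1
0 1 0 0 1
0 1 1 1 1
1 0 0 1 1

After press 5 at (2,4):
1 0 0 1 1
0 0 1 1 0
0 1 0 1 0
0 1 1 1 0
1 0 0 1 1

After press 6 at (3,1):
1 0 0 1 1
0 0 1 1 0
0 0 0 1 0
1 0 0 1 0
1 1 0 1 1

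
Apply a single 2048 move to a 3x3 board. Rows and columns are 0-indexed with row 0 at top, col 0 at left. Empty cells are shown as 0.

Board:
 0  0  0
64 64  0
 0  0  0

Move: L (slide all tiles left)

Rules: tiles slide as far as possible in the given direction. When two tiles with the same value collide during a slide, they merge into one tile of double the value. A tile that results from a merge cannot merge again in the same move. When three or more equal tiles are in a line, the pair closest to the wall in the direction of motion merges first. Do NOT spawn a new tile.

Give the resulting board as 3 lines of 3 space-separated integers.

Slide left:
row 0: [0, 0, 0] -> [0, 0, 0]
row 1: [64, 64, 0] -> [128, 0, 0]
row 2: [0, 0, 0] -> [0, 0, 0]

Answer:   0   0   0
128   0   0
  0   0   0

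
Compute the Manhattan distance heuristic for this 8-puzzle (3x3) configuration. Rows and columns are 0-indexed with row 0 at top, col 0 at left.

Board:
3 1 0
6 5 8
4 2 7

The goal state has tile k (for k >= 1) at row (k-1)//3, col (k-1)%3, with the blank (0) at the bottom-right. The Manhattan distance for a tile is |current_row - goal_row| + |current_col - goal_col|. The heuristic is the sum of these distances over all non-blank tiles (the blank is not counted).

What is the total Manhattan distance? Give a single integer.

Tile 3: at (0,0), goal (0,2), distance |0-0|+|0-2| = 2
Tile 1: at (0,1), goal (0,0), distance |0-0|+|1-0| = 1
Tile 6: at (1,0), goal (1,2), distance |1-1|+|0-2| = 2
Tile 5: at (1,1), goal (1,1), distance |1-1|+|1-1| = 0
Tile 8: at (1,2), goal (2,1), distance |1-2|+|2-1| = 2
Tile 4: at (2,0), goal (1,0), distance |2-1|+|0-0| = 1
Tile 2: at (2,1), goal (0,1), distance |2-0|+|1-1| = 2
Tile 7: at (2,2), goal (2,0), distance |2-2|+|2-0| = 2
Sum: 2 + 1 + 2 + 0 + 2 + 1 + 2 + 2 = 12

Answer: 12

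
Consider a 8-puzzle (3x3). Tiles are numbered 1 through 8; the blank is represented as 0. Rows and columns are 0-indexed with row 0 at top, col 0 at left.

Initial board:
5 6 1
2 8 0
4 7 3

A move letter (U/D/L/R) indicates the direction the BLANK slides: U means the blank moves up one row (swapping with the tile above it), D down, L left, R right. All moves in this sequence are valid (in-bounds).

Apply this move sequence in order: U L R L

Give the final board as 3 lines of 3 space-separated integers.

After move 1 (U):
5 6 0
2 8 1
4 7 3

After move 2 (L):
5 0 6
2 8 1
4 7 3

After move 3 (R):
5 6 0
2 8 1
4 7 3

After move 4 (L):
5 0 6
2 8 1
4 7 3

Answer: 5 0 6
2 8 1
4 7 3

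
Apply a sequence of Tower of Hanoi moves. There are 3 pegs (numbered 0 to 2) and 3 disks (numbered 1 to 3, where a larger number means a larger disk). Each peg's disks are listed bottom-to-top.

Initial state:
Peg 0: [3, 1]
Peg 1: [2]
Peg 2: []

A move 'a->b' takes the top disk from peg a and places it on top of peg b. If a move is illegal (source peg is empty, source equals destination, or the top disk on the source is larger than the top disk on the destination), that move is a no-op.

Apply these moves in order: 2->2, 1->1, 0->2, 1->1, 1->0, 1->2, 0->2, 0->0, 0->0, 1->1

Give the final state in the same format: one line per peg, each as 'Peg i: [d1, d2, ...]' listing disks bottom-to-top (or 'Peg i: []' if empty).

Answer: Peg 0: [3, 2]
Peg 1: []
Peg 2: [1]

Derivation:
After move 1 (2->2):
Peg 0: [3, 1]
Peg 1: [2]
Peg 2: []

After move 2 (1->1):
Peg 0: [3, 1]
Peg 1: [2]
Peg 2: []

After move 3 (0->2):
Peg 0: [3]
Peg 1: [2]
Peg 2: [1]

After move 4 (1->1):
Peg 0: [3]
Peg 1: [2]
Peg 2: [1]

After move 5 (1->0):
Peg 0: [3, 2]
Peg 1: []
Peg 2: [1]

After move 6 (1->2):
Peg 0: [3, 2]
Peg 1: []
Peg 2: [1]

After move 7 (0->2):
Peg 0: [3, 2]
Peg 1: []
Peg 2: [1]

After move 8 (0->0):
Peg 0: [3, 2]
Peg 1: []
Peg 2: [1]

After move 9 (0->0):
Peg 0: [3, 2]
Peg 1: []
Peg 2: [1]

After move 10 (1->1):
Peg 0: [3, 2]
Peg 1: []
Peg 2: [1]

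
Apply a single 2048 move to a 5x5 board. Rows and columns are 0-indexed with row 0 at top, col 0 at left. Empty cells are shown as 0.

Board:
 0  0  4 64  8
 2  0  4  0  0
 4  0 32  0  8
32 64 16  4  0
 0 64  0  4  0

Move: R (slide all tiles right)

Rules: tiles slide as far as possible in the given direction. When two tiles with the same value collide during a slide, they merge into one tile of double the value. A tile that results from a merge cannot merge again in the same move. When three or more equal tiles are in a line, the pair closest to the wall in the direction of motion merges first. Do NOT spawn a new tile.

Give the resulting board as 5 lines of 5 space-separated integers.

Slide right:
row 0: [0, 0, 4, 64, 8] -> [0, 0, 4, 64, 8]
row 1: [2, 0, 4, 0, 0] -> [0, 0, 0, 2, 4]
row 2: [4, 0, 32, 0, 8] -> [0, 0, 4, 32, 8]
row 3: [32, 64, 16, 4, 0] -> [0, 32, 64, 16, 4]
row 4: [0, 64, 0, 4, 0] -> [0, 0, 0, 64, 4]

Answer:  0  0  4 64  8
 0  0  0  2  4
 0  0  4 32  8
 0 32 64 16  4
 0  0  0 64  4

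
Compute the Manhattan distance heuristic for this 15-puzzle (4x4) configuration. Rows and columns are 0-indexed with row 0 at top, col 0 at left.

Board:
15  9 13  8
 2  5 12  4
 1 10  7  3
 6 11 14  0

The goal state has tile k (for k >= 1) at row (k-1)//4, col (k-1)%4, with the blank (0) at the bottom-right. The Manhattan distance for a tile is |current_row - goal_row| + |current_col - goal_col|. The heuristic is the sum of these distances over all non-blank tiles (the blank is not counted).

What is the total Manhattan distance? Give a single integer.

Tile 15: at (0,0), goal (3,2), distance |0-3|+|0-2| = 5
Tile 9: at (0,1), goal (2,0), distance |0-2|+|1-0| = 3
Tile 13: at (0,2), goal (3,0), distance |0-3|+|2-0| = 5
Tile 8: at (0,3), goal (1,3), distance |0-1|+|3-3| = 1
Tile 2: at (1,0), goal (0,1), distance |1-0|+|0-1| = 2
Tile 5: at (1,1), goal (1,0), distance |1-1|+|1-0| = 1
Tile 12: at (1,2), goal (2,3), distance |1-2|+|2-3| = 2
Tile 4: at (1,3), goal (0,3), distance |1-0|+|3-3| = 1
Tile 1: at (2,0), goal (0,0), distance |2-0|+|0-0| = 2
Tile 10: at (2,1), goal (2,1), distance |2-2|+|1-1| = 0
Tile 7: at (2,2), goal (1,2), distance |2-1|+|2-2| = 1
Tile 3: at (2,3), goal (0,2), distance |2-0|+|3-2| = 3
Tile 6: at (3,0), goal (1,1), distance |3-1|+|0-1| = 3
Tile 11: at (3,1), goal (2,2), distance |3-2|+|1-2| = 2
Tile 14: at (3,2), goal (3,1), distance |3-3|+|2-1| = 1
Sum: 5 + 3 + 5 + 1 + 2 + 1 + 2 + 1 + 2 + 0 + 1 + 3 + 3 + 2 + 1 = 32

Answer: 32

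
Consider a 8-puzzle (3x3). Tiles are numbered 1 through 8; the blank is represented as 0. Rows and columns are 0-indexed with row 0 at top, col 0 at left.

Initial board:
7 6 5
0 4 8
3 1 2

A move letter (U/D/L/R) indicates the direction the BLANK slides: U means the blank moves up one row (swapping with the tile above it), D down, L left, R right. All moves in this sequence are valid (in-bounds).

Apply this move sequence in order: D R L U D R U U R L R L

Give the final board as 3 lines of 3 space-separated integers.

Answer: 7 0 5
3 6 8
1 4 2

Derivation:
After move 1 (D):
7 6 5
3 4 8
0 1 2

After move 2 (R):
7 6 5
3 4 8
1 0 2

After move 3 (L):
7 6 5
3 4 8
0 1 2

After move 4 (U):
7 6 5
0 4 8
3 1 2

After move 5 (D):
7 6 5
3 4 8
0 1 2

After move 6 (R):
7 6 5
3 4 8
1 0 2

After move 7 (U):
7 6 5
3 0 8
1 4 2

After move 8 (U):
7 0 5
3 6 8
1 4 2

After move 9 (R):
7 5 0
3 6 8
1 4 2

After move 10 (L):
7 0 5
3 6 8
1 4 2

After move 11 (R):
7 5 0
3 6 8
1 4 2

After move 12 (L):
7 0 5
3 6 8
1 4 2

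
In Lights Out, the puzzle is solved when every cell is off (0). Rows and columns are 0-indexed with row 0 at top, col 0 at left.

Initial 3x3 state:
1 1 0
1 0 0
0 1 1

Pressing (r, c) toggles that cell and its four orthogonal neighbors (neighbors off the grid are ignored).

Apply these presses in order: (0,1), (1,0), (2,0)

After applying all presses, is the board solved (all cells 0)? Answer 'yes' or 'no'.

After press 1 at (0,1):
0 0 1
1 1 0
0 1 1

After press 2 at (1,0):
1 0 1
0 0 0
1 1 1

After press 3 at (2,0):
1 0 1
1 0 0
0 0 1

Lights still on: 4

Answer: no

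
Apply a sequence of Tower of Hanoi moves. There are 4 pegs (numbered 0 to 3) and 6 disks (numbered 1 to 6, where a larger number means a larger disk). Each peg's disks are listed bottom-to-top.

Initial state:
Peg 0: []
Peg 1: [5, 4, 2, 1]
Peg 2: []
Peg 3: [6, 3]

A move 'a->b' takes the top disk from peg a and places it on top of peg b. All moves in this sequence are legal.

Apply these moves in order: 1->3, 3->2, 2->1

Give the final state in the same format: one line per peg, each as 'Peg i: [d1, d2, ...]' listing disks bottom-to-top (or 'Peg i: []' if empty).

Answer: Peg 0: []
Peg 1: [5, 4, 2, 1]
Peg 2: []
Peg 3: [6, 3]

Derivation:
After move 1 (1->3):
Peg 0: []
Peg 1: [5, 4, 2]
Peg 2: []
Peg 3: [6, 3, 1]

After move 2 (3->2):
Peg 0: []
Peg 1: [5, 4, 2]
Peg 2: [1]
Peg 3: [6, 3]

After move 3 (2->1):
Peg 0: []
Peg 1: [5, 4, 2, 1]
Peg 2: []
Peg 3: [6, 3]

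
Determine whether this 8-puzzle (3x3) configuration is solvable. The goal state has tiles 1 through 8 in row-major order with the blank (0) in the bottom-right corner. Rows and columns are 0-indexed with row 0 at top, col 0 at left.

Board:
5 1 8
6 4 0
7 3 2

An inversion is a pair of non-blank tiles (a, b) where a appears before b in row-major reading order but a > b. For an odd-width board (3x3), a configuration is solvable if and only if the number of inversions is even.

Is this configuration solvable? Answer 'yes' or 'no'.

Answer: no

Derivation:
Inversions (pairs i<j in row-major order where tile[i] > tile[j] > 0): 17
17 is odd, so the puzzle is not solvable.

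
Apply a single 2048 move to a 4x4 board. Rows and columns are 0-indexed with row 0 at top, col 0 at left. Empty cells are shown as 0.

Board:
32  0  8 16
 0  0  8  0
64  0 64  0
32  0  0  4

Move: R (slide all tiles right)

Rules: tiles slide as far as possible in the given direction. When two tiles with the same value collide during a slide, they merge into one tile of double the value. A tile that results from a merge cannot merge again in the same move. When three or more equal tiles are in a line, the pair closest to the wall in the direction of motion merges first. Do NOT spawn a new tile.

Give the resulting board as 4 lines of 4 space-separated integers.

Slide right:
row 0: [32, 0, 8, 16] -> [0, 32, 8, 16]
row 1: [0, 0, 8, 0] -> [0, 0, 0, 8]
row 2: [64, 0, 64, 0] -> [0, 0, 0, 128]
row 3: [32, 0, 0, 4] -> [0, 0, 32, 4]

Answer:   0  32   8  16
  0   0   0   8
  0   0   0 128
  0   0  32   4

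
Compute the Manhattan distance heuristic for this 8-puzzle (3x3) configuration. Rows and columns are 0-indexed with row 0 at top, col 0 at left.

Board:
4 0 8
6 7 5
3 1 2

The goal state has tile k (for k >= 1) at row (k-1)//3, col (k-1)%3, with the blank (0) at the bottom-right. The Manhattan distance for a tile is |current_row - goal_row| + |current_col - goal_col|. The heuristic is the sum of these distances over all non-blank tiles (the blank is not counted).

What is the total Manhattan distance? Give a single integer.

Answer: 19

Derivation:
Tile 4: (0,0)->(1,0) = 1
Tile 8: (0,2)->(2,1) = 3
Tile 6: (1,0)->(1,2) = 2
Tile 7: (1,1)->(2,0) = 2
Tile 5: (1,2)->(1,1) = 1
Tile 3: (2,0)->(0,2) = 4
Tile 1: (2,1)->(0,0) = 3
Tile 2: (2,2)->(0,1) = 3
Sum: 1 + 3 + 2 + 2 + 1 + 4 + 3 + 3 = 19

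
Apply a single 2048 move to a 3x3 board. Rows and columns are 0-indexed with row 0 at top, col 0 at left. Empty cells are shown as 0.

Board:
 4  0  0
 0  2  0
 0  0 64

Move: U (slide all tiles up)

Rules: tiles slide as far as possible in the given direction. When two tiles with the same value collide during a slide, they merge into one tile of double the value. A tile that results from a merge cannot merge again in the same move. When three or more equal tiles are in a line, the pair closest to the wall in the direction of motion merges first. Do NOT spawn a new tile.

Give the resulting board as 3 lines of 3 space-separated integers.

Slide up:
col 0: [4, 0, 0] -> [4, 0, 0]
col 1: [0, 2, 0] -> [2, 0, 0]
col 2: [0, 0, 64] -> [64, 0, 0]

Answer:  4  2 64
 0  0  0
 0  0  0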